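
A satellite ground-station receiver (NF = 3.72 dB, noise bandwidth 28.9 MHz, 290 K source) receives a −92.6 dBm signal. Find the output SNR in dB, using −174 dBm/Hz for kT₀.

3.1 dB

Noise floor: N = −174 + 10 log₁₀(B) + NF
10 log₁₀(2.89×10⁷) = 74.61 dB
N = −174 + 74.61 + 3.72 = −95.67 dBm
SNR = P_sig − N = −92.6 − (−95.67) = 3.07 dB → 3.1 dB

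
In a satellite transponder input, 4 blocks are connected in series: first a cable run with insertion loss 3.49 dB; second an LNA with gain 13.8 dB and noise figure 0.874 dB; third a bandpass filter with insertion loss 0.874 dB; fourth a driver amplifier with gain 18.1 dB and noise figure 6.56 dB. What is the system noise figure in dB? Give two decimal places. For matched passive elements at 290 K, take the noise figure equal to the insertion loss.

Convert to linear (a loss of L dB is a gain of −L dB): F_i = 10^(NF_i/10), G_i = 10^(G_i,dB/10)
  Stage 1: F_1 = 10^(3.49/10) = 2.234, G_1 = 10^(−3.49/10) = 0.4477
  Stage 2: F_2 = 10^(0.874/10) = 1.223, G_2 = 10^(13.8/10) = 23.99
  Stage 3: F_3 = 10^(0.874/10) = 1.223, G_3 = 10^(−0.874/10) = 0.8177
  Stage 4: F_4 = 10^(6.56/10) = 4.529, G_4 = 10^(18.1/10) = 64.57
Friis cascade:
  F = 2.234 + (1.223 − 1)/0.4477 + (1.223 − 1)/10.74 + (4.529 − 1)/8.782 = 3.154
NF = 10 log₁₀(3.154) = 4.99 dB

4.99 dB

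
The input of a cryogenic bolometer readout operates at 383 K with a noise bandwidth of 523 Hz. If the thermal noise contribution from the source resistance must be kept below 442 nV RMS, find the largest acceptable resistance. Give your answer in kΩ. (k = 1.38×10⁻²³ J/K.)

Johnson–Nyquist: V_n = √(4kTRB) ⇒ R = V_n² / (4kTB)
4kTB = 4 × 1.38×10⁻²³ × 383 × 5.23×10² = 1.11×10⁻¹⁷
R = (4.42×10⁻⁷)² / 1.11×10⁻¹⁷ = 1.77×10⁴ Ω = 17.7 kΩ

17.7 kΩ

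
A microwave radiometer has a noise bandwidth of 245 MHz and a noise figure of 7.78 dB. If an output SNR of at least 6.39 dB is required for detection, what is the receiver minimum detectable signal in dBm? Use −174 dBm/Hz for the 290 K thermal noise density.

−75.9 dBm

Sensitivity = −174 + 10 log₁₀(B) + NF + SNR_min
= −174 + 83.89 + 7.78 + 6.39
= −75.94 dBm → −75.9 dBm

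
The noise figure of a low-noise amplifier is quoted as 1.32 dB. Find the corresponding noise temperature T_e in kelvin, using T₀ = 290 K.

103 K

F = 10^(1.32/10) = 1.35519
T_e = (F − 1)·T₀ = (1.35519 − 1) × 290 = 103 K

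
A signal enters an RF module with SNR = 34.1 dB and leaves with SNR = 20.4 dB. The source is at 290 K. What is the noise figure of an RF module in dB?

13.7 dB

NF (dB) = SNR_in(dB) − SNR_out(dB) when the source is at T₀
NF = 34.1 − 20.4 = 13.7 dB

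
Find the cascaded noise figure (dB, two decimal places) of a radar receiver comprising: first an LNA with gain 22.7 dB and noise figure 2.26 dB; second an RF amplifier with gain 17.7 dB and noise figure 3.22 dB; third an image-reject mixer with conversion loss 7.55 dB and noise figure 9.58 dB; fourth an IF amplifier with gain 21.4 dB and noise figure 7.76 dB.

Convert to linear (a loss of L dB is a gain of −L dB): F_i = 10^(NF_i/10), G_i = 10^(G_i,dB/10)
  Stage 1: F_1 = 10^(2.26/10) = 1.683, G_1 = 10^(22.7/10) = 186.2
  Stage 2: F_2 = 10^(3.22/10) = 2.099, G_2 = 10^(17.7/10) = 58.88
  Stage 3: F_3 = 10^(9.58/10) = 9.078, G_3 = 10^(−7.55/10) = 0.1758
  Stage 4: F_4 = 10^(7.76/10) = 5.970, G_4 = 10^(21.4/10) = 138.0
Friis cascade:
  F = 1.683 + (2.099 − 1)/186.2 + (9.078 − 1)/1.096×10⁴ + (5.970 − 1)/1928 = 1.692
NF = 10 log₁₀(1.692) = 2.28 dB

2.28 dB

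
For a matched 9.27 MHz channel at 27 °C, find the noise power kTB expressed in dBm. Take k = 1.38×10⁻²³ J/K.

T = 27 °C + 273.15 = 300.15 K
P_n = kTB = 1.38×10⁻²³ × 300.15 × 9.27×10⁶ = 3.84×10⁻¹⁴ W
In dBm: 10 log₁₀(3.84×10⁻¹⁴ / 10⁻³) = −104.2 dBm

−104.2 dBm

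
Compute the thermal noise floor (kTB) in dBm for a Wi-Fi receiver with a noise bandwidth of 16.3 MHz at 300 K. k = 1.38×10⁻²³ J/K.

P_n = kTB = 1.38×10⁻²³ × 300 × 1.63×10⁷ = 6.75×10⁻¹⁴ W
In dBm: 10 log₁₀(6.75×10⁻¹⁴ / 10⁻³) = −101.7 dBm

−101.7 dBm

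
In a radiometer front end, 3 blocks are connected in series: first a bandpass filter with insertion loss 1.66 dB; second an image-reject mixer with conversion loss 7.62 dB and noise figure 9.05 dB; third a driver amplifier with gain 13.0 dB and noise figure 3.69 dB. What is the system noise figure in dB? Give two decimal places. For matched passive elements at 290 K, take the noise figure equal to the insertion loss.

Convert to linear (a loss of L dB is a gain of −L dB): F_i = 10^(NF_i/10), G_i = 10^(G_i,dB/10)
  Stage 1: F_1 = 10^(1.66/10) = 1.466, G_1 = 10^(−1.66/10) = 0.6823
  Stage 2: F_2 = 10^(9.05/10) = 8.035, G_2 = 10^(−7.62/10) = 0.1730
  Stage 3: F_3 = 10^(3.69/10) = 2.339, G_3 = 10^(13.0/10) = 19.95
Friis cascade:
  F = 1.466 + (8.035 − 1)/0.6823 + (2.339 − 1)/0.1180 = 23.12
NF = 10 log₁₀(23.12) = 13.64 dB

13.64 dB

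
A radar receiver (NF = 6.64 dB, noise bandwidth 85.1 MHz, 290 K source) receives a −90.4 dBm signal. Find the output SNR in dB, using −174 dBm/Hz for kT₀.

−2.3 dB

Noise floor: N = −174 + 10 log₁₀(B) + NF
10 log₁₀(8.51×10⁷) = 79.3 dB
N = −174 + 79.3 + 6.64 = −88.06 dBm
SNR = P_sig − N = −90.4 − (−88.06) = −2.34 dB → −2.3 dB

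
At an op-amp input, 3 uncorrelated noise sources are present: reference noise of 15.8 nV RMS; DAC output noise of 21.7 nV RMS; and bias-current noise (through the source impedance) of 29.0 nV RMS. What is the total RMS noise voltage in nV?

Uncorrelated sources add in power (mean-square): V_tot = √(ΣV_i²)
V_tot = √[(1.58×10⁻⁸)² + (2.17×10⁻⁸)² + (2.90×10⁻⁸)²] = 3.95×10⁻⁸ V = 39.5 nV

39.5 nV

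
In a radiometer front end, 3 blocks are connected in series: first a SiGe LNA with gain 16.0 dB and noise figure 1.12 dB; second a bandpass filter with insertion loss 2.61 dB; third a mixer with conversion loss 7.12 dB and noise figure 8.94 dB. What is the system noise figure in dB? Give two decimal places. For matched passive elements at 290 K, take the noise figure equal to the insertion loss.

Convert to linear (a loss of L dB is a gain of −L dB): F_i = 10^(NF_i/10), G_i = 10^(G_i,dB/10)
  Stage 1: F_1 = 10^(1.12/10) = 1.294, G_1 = 10^(16.0/10) = 39.81
  Stage 2: F_2 = 10^(2.61/10) = 1.824, G_2 = 10^(−2.61/10) = 0.5483
  Stage 3: F_3 = 10^(8.94/10) = 7.834, G_3 = 10^(−7.12/10) = 0.1941
Friis cascade:
  F = 1.294 + (1.824 − 1)/39.81 + (7.834 − 1)/21.83 = 1.628
NF = 10 log₁₀(1.628) = 2.12 dB

2.12 dB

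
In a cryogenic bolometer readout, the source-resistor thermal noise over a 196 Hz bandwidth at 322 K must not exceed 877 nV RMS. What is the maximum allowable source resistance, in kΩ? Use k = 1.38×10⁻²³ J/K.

221 kΩ

Johnson–Nyquist: V_n = √(4kTRB) ⇒ R = V_n² / (4kTB)
4kTB = 4 × 1.38×10⁻²³ × 322 × 1.96×10² = 3.48×10⁻¹⁸
R = (8.77×10⁻⁷)² / 3.48×10⁻¹⁸ = 2.21×10⁵ Ω = 221 kΩ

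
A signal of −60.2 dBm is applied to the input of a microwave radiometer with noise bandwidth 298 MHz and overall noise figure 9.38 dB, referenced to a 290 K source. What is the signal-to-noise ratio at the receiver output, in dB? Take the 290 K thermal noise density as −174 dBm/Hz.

Noise floor: N = −174 + 10 log₁₀(B) + NF
10 log₁₀(2.98×10⁸) = 84.74 dB
N = −174 + 84.74 + 9.38 = −79.88 dBm
SNR = P_sig − N = −60.2 − (−79.88) = 19.68 dB → 19.7 dB

19.7 dB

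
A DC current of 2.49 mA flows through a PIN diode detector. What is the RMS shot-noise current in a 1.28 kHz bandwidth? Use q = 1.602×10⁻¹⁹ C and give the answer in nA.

I_n = √(2qI·B)
2qI·B = 2 × 1.602×10⁻¹⁹ × 2.49×10⁻³ × 1.28×10³ = 1.02×10⁻¹⁸ A²
I_n = √(1.02×10⁻¹⁸) = 1.01×10⁻⁹ A = 1.01 nA

1.01 nA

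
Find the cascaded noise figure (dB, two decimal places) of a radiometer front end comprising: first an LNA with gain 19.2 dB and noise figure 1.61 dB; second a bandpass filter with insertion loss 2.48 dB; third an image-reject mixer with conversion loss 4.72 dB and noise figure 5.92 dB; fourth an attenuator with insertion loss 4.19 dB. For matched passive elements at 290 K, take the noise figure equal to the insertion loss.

2.10 dB

Convert to linear (a loss of L dB is a gain of −L dB): F_i = 10^(NF_i/10), G_i = 10^(G_i,dB/10)
  Stage 1: F_1 = 10^(1.61/10) = 1.449, G_1 = 10^(19.2/10) = 83.18
  Stage 2: F_2 = 10^(2.48/10) = 1.770, G_2 = 10^(−2.48/10) = 0.5649
  Stage 3: F_3 = 10^(5.92/10) = 3.908, G_3 = 10^(−4.72/10) = 0.3373
  Stage 4: F_4 = 10^(4.19/10) = 2.624, G_4 = 10^(−4.19/10) = 0.3811
Friis cascade:
  F = 1.449 + (1.770 − 1)/83.18 + (3.908 − 1)/46.99 + (2.624 − 1)/15.85 = 1.622
NF = 10 log₁₀(1.622) = 2.10 dB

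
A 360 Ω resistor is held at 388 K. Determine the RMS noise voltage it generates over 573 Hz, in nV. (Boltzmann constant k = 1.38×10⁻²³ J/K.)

V_n = √(4kTRB)
4kTRB = 4 × 1.38×10⁻²³ × 388 × 3.60×10² × 5.73×10² = 4.42×10⁻¹⁵ V²
V_n = √(4.42×10⁻¹⁵) = 6.65×10⁻⁸ V = 66.5 nV

66.5 nV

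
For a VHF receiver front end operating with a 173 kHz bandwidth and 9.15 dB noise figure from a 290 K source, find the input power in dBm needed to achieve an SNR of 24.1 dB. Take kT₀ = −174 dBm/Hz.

−88.4 dBm

Sensitivity = −174 + 10 log₁₀(B) + NF + SNR_min
= −174 + 52.38 + 9.15 + 24.1
= −88.37 dBm → −88.4 dBm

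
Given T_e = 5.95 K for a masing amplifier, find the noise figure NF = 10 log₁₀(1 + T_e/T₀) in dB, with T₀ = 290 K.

F = 1 + T_e/T₀ = 1 + 5.95/290 = 1.02052
NF = 10 log₁₀(1.02052) = 0.088 dB

0.088 dB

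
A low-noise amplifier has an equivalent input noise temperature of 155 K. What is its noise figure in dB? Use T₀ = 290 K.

F = 1 + T_e/T₀ = 1 + 155/290 = 1.53448
NF = 10 log₁₀(1.53448) = 1.86 dB

1.86 dB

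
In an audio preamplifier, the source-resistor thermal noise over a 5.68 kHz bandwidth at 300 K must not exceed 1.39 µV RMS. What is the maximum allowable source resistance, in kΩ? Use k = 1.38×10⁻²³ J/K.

20.5 kΩ

Johnson–Nyquist: V_n = √(4kTRB) ⇒ R = V_n² / (4kTB)
4kTB = 4 × 1.38×10⁻²³ × 300 × 5.68×10³ = 9.41×10⁻¹⁷
R = (1.39×10⁻⁶)² / 9.41×10⁻¹⁷ = 2.05×10⁴ Ω = 20.5 kΩ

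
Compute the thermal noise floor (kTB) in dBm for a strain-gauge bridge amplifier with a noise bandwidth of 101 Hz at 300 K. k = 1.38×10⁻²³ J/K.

P_n = kTB = 1.38×10⁻²³ × 300 × 1.01×10² = 4.18×10⁻¹⁹ W
In dBm: 10 log₁₀(4.18×10⁻¹⁹ / 10⁻³) = −153.8 dBm

−153.8 dBm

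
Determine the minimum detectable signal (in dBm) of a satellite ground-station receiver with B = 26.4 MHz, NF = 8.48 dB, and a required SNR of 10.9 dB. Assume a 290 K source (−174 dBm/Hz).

Sensitivity = −174 + 10 log₁₀(B) + NF + SNR_min
= −174 + 74.22 + 8.48 + 10.9
= −80.40 dBm → −80.4 dBm

−80.4 dBm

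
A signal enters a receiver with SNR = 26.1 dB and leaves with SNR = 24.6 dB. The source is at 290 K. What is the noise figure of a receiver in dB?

NF (dB) = SNR_in(dB) − SNR_out(dB) when the source is at T₀
NF = 26.1 − 24.6 = 1.5 dB

1.5 dB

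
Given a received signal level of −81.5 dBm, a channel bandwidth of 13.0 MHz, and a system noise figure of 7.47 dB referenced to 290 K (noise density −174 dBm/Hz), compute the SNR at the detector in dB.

Noise floor: N = −174 + 10 log₁₀(B) + NF
10 log₁₀(1.30×10⁷) = 71.14 dB
N = −174 + 71.14 + 7.47 = −95.39 dBm
SNR = P_sig − N = −81.5 − (−95.39) = 13.89 dB → 13.9 dB

13.9 dB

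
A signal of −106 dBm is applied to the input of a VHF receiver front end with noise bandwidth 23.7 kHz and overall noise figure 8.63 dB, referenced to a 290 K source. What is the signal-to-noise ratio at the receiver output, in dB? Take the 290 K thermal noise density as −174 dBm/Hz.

Noise floor: N = −174 + 10 log₁₀(B) + NF
10 log₁₀(2.37×10⁴) = 43.75 dB
N = −174 + 43.75 + 8.63 = −121.62 dBm
SNR = P_sig − N = −106 − (−121.62) = 15.62 dB → 15.6 dB

15.6 dB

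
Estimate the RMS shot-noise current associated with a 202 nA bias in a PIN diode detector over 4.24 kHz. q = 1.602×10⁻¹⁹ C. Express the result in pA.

16.6 pA

I_n = √(2qI·B)
2qI·B = 2 × 1.602×10⁻¹⁹ × 2.02×10⁻⁷ × 4.24×10³ = 2.74×10⁻²² A²
I_n = √(2.74×10⁻²²) = 1.66×10⁻¹¹ A = 16.6 pA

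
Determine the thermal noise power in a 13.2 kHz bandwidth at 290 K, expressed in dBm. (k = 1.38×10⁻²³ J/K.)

−132.8 dBm

P_n = kTB = 1.38×10⁻²³ × 290 × 1.32×10⁴ = 5.28×10⁻¹⁷ W
In dBm: 10 log₁₀(5.28×10⁻¹⁷ / 10⁻³) = −132.8 dBm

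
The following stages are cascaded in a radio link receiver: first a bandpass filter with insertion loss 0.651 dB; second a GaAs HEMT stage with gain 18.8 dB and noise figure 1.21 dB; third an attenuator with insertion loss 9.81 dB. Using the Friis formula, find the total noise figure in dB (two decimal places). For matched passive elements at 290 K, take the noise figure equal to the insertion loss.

2.22 dB

Convert to linear (a loss of L dB is a gain of −L dB): F_i = 10^(NF_i/10), G_i = 10^(G_i,dB/10)
  Stage 1: F_1 = 10^(0.651/10) = 1.162, G_1 = 10^(−0.651/10) = 0.8608
  Stage 2: F_2 = 10^(1.21/10) = 1.321, G_2 = 10^(18.8/10) = 75.86
  Stage 3: F_3 = 10^(9.81/10) = 9.572, G_3 = 10^(−9.81/10) = 0.1045
Friis cascade:
  F = 1.162 + (1.321 − 1)/0.8608 + (9.572 − 1)/65.30 = 1.666
NF = 10 log₁₀(1.666) = 2.22 dB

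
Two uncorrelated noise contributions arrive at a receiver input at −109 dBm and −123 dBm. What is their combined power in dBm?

−108.8 dBm

Convert to linear, add, convert back:
P₁ = 1.26×10⁻¹⁴ W, P₂ = 5.01×10⁻¹⁶ W
P_tot = 1.31×10⁻¹⁴ W → 10 log₁₀(P_tot / 10⁻³) = −108.8 dBm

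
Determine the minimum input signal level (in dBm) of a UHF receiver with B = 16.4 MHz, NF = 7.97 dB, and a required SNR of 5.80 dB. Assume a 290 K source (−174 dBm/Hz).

−88.1 dBm

Sensitivity = −174 + 10 log₁₀(B) + NF + SNR_min
= −174 + 72.15 + 7.97 + 5.80
= −88.08 dBm → −88.1 dBm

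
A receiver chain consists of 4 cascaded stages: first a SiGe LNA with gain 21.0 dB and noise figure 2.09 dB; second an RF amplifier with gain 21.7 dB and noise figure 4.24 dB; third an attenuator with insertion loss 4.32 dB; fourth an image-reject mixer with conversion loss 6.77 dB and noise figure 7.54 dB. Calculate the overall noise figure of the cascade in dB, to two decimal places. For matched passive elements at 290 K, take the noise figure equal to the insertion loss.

2.13 dB

Convert to linear (a loss of L dB is a gain of −L dB): F_i = 10^(NF_i/10), G_i = 10^(G_i,dB/10)
  Stage 1: F_1 = 10^(2.09/10) = 1.618, G_1 = 10^(21.0/10) = 125.9
  Stage 2: F_2 = 10^(4.24/10) = 2.655, G_2 = 10^(21.7/10) = 147.9
  Stage 3: F_3 = 10^(4.32/10) = 2.704, G_3 = 10^(−4.32/10) = 0.3698
  Stage 4: F_4 = 10^(7.54/10) = 5.675, G_4 = 10^(−6.77/10) = 0.2104
Friis cascade:
  F = 1.618 + (2.655 − 1)/125.9 + (2.704 − 1)/1.862×10⁴ + (5.675 − 1)/6887 = 1.632
NF = 10 log₁₀(1.632) = 2.13 dB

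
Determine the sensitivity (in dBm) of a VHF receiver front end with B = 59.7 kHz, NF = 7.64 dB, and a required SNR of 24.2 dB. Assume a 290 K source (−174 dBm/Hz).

Sensitivity = −174 + 10 log₁₀(B) + NF + SNR_min
= −174 + 47.76 + 7.64 + 24.2
= −94.40 dBm → −94.4 dBm

−94.4 dBm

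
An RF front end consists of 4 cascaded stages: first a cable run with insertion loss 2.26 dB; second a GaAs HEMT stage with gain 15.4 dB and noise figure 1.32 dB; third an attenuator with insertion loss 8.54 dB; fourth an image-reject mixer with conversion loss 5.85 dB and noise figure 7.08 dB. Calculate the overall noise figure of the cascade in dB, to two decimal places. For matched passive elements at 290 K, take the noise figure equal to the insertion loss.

Convert to linear (a loss of L dB is a gain of −L dB): F_i = 10^(NF_i/10), G_i = 10^(G_i,dB/10)
  Stage 1: F_1 = 10^(2.26/10) = 1.683, G_1 = 10^(−2.26/10) = 0.5943
  Stage 2: F_2 = 10^(1.32/10) = 1.355, G_2 = 10^(15.4/10) = 34.67
  Stage 3: F_3 = 10^(8.54/10) = 7.145, G_3 = 10^(−8.54/10) = 0.1400
  Stage 4: F_4 = 10^(7.08/10) = 5.105, G_4 = 10^(−5.85/10) = 0.2600
Friis cascade:
  F = 1.683 + (1.355 − 1)/0.5943 + (7.145 − 1)/20.61 + (5.105 − 1)/2.884 = 4.002
NF = 10 log₁₀(4.002) = 6.02 dB

6.02 dB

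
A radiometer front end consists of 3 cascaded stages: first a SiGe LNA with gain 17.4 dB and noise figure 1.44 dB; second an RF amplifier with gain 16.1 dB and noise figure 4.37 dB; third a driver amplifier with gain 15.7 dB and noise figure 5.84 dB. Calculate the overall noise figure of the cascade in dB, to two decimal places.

Convert to linear (a loss of L dB is a gain of −L dB): F_i = 10^(NF_i/10), G_i = 10^(G_i,dB/10)
  Stage 1: F_1 = 10^(1.44/10) = 1.393, G_1 = 10^(17.4/10) = 54.95
  Stage 2: F_2 = 10^(4.37/10) = 2.735, G_2 = 10^(16.1/10) = 40.74
  Stage 3: F_3 = 10^(5.84/10) = 3.837, G_3 = 10^(15.7/10) = 37.15
Friis cascade:
  F = 1.393 + (2.735 − 1)/54.95 + (3.837 − 1)/2239 = 1.426
NF = 10 log₁₀(1.426) = 1.54 dB

1.54 dB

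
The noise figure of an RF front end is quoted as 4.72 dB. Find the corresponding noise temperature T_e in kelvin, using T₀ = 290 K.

570 K

F = 10^(4.72/10) = 2.96483
T_e = (F − 1)·T₀ = (2.96483 − 1) × 290 = 570 K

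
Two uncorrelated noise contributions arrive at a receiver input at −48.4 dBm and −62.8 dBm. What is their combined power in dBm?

−48.2 dBm

Convert to linear, add, convert back:
P₁ = 1.45×10⁻⁸ W, P₂ = 5.25×10⁻¹⁰ W
P_tot = 1.50×10⁻⁸ W → 10 log₁₀(P_tot / 10⁻³) = −48.2 dBm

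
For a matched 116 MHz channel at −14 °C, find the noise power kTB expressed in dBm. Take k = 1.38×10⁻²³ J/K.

−93.8 dBm

T = −14 °C + 273.15 = 259.15 K
P_n = kTB = 1.38×10⁻²³ × 259.15 × 1.16×10⁸ = 4.15×10⁻¹³ W
In dBm: 10 log₁₀(4.15×10⁻¹³ / 10⁻³) = −93.8 dBm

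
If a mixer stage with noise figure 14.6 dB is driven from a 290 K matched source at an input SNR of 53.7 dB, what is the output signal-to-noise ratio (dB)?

By definition F = SNR_in/SNR_out, so in dB: SNR_out = SNR_in − NF
SNR_out = 53.7 − 14.6 = 39.1 dB

39.1 dB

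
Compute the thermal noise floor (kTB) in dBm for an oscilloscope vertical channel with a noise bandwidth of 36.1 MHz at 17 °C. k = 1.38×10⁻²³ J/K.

T = 17 °C + 273.15 = 290.15 K
P_n = kTB = 1.38×10⁻²³ × 290.15 × 3.61×10⁷ = 1.45×10⁻¹³ W
In dBm: 10 log₁₀(1.45×10⁻¹³ / 10⁻³) = −98.4 dBm

−98.4 dBm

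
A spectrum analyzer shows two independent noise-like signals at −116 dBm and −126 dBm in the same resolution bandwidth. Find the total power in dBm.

−115.6 dBm

Convert to linear, add, convert back:
P₁ = 2.51×10⁻¹⁵ W, P₂ = 2.51×10⁻¹⁶ W
P_tot = 2.76×10⁻¹⁵ W → 10 log₁₀(P_tot / 10⁻³) = −115.6 dBm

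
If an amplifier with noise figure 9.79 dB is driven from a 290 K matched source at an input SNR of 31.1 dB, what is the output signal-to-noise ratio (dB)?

21.31 dB

By definition F = SNR_in/SNR_out, so in dB: SNR_out = SNR_in − NF
SNR_out = 31.1 − 9.79 = 21.31 dB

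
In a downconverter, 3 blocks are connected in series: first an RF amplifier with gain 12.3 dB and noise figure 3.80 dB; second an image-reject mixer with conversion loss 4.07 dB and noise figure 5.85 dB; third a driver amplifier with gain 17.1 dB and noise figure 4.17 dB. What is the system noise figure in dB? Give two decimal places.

Convert to linear (a loss of L dB is a gain of −L dB): F_i = 10^(NF_i/10), G_i = 10^(G_i,dB/10)
  Stage 1: F_1 = 10^(3.80/10) = 2.399, G_1 = 10^(12.3/10) = 16.98
  Stage 2: F_2 = 10^(5.85/10) = 3.846, G_2 = 10^(−4.07/10) = 0.3917
  Stage 3: F_3 = 10^(4.17/10) = 2.612, G_3 = 10^(17.1/10) = 51.29
Friis cascade:
  F = 2.399 + (3.846 − 1)/16.98 + (2.612 − 1)/6.653 = 2.809
NF = 10 log₁₀(2.809) = 4.49 dB

4.49 dB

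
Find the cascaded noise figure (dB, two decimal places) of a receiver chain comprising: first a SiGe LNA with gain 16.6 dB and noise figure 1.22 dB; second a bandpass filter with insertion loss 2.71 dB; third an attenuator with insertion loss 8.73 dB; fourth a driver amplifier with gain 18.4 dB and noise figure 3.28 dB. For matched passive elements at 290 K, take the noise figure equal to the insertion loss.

Convert to linear (a loss of L dB is a gain of −L dB): F_i = 10^(NF_i/10), G_i = 10^(G_i,dB/10)
  Stage 1: F_1 = 10^(1.22/10) = 1.324, G_1 = 10^(16.6/10) = 45.71
  Stage 2: F_2 = 10^(2.71/10) = 1.866, G_2 = 10^(−2.71/10) = 0.5358
  Stage 3: F_3 = 10^(8.73/10) = 7.464, G_3 = 10^(−8.73/10) = 0.1340
  Stage 4: F_4 = 10^(3.28/10) = 2.128, G_4 = 10^(18.4/10) = 69.18
Friis cascade:
  F = 1.324 + (1.866 − 1)/45.71 + (7.464 − 1)/24.49 + (2.128 − 1)/3.281 = 1.951
NF = 10 log₁₀(1.951) = 2.90 dB

2.90 dB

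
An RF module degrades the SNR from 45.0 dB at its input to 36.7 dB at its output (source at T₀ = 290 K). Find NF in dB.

NF (dB) = SNR_in(dB) − SNR_out(dB) when the source is at T₀
NF = 45.0 − 36.7 = 8.3 dB

8.3 dB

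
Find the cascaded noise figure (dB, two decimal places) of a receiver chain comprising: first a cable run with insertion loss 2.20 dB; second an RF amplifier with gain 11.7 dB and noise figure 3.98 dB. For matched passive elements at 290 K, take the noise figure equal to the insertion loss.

Convert to linear (a loss of L dB is a gain of −L dB): F_i = 10^(NF_i/10), G_i = 10^(G_i,dB/10)
  Stage 1: F_1 = 10^(2.20/10) = 1.660, G_1 = 10^(−2.20/10) = 0.6026
  Stage 2: F_2 = 10^(3.98/10) = 2.500, G_2 = 10^(11.7/10) = 14.79
Friis cascade:
  F = 1.660 + (2.500 − 1)/0.6026 = 4.150
NF = 10 log₁₀(4.150) = 6.18 dB

6.18 dB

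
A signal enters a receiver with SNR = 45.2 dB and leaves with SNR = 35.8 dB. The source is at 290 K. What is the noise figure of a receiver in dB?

NF (dB) = SNR_in(dB) − SNR_out(dB) when the source is at T₀
NF = 45.2 − 35.8 = 9.4 dB

9.4 dB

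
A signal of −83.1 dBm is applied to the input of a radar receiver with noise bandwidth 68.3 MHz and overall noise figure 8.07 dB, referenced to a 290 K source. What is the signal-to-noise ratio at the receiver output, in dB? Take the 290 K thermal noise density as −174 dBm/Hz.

4.5 dB

Noise floor: N = −174 + 10 log₁₀(B) + NF
10 log₁₀(6.83×10⁷) = 78.34 dB
N = −174 + 78.34 + 8.07 = −87.59 dBm
SNR = P_sig − N = −83.1 − (−87.59) = 4.49 dB → 4.5 dB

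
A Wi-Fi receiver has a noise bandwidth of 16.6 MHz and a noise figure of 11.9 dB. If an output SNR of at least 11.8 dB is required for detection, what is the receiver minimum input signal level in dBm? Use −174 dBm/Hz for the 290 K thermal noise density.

Sensitivity = −174 + 10 log₁₀(B) + NF + SNR_min
= −174 + 72.2 + 11.9 + 11.8
= −78.1 dBm → −78.1 dBm

−78.1 dBm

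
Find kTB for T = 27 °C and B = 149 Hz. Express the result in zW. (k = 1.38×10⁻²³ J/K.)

617 zW

T = 27 °C + 273.15 = 300.15 K
P_n = kTB = 1.38×10⁻²³ × 300.15 × 1.49×10² = 6.17×10⁻¹⁹ W = 617 zW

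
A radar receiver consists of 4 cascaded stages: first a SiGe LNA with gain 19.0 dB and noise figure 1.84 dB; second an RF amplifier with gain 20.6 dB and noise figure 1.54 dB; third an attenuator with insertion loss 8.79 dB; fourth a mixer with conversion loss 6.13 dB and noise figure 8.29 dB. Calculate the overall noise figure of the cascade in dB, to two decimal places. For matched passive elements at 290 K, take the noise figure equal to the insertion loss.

1.87 dB

Convert to linear (a loss of L dB is a gain of −L dB): F_i = 10^(NF_i/10), G_i = 10^(G_i,dB/10)
  Stage 1: F_1 = 10^(1.84/10) = 1.528, G_1 = 10^(19.0/10) = 79.43
  Stage 2: F_2 = 10^(1.54/10) = 1.426, G_2 = 10^(20.6/10) = 114.8
  Stage 3: F_3 = 10^(8.79/10) = 7.568, G_3 = 10^(−8.79/10) = 0.1321
  Stage 4: F_4 = 10^(8.29/10) = 6.745, G_4 = 10^(−6.13/10) = 0.2438
Friis cascade:
  F = 1.528 + (1.426 − 1)/79.43 + (7.568 − 1)/9120 + (6.745 − 1)/1205 = 1.538
NF = 10 log₁₀(1.538) = 1.87 dB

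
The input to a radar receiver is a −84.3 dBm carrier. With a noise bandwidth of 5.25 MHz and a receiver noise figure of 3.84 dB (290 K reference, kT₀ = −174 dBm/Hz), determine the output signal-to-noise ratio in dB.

18.7 dB

Noise floor: N = −174 + 10 log₁₀(B) + NF
10 log₁₀(5.25×10⁶) = 67.2 dB
N = −174 + 67.2 + 3.84 = −102.96 dBm
SNR = P_sig − N = −84.3 − (−102.96) = 18.66 dB → 18.7 dB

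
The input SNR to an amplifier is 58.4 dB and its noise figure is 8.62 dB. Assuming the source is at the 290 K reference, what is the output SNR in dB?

By definition F = SNR_in/SNR_out, so in dB: SNR_out = SNR_in − NF
SNR_out = 58.4 − 8.62 = 49.78 dB

49.78 dB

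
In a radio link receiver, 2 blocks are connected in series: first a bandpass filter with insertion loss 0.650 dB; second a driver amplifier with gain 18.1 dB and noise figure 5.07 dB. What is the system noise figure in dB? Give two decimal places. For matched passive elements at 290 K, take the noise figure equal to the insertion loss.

5.72 dB

Convert to linear (a loss of L dB is a gain of −L dB): F_i = 10^(NF_i/10), G_i = 10^(G_i,dB/10)
  Stage 1: F_1 = 10^(0.650/10) = 1.161, G_1 = 10^(−0.650/10) = 0.8610
  Stage 2: F_2 = 10^(5.07/10) = 3.214, G_2 = 10^(18.1/10) = 64.57
Friis cascade:
  F = 1.161 + (3.214 − 1)/0.8610 = 3.733
NF = 10 log₁₀(3.733) = 5.72 dB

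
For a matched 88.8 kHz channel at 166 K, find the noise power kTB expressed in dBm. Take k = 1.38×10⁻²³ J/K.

−126.9 dBm

P_n = kTB = 1.38×10⁻²³ × 166 × 8.88×10⁴ = 2.03×10⁻¹⁶ W
In dBm: 10 log₁₀(2.03×10⁻¹⁶ / 10⁻³) = −126.9 dBm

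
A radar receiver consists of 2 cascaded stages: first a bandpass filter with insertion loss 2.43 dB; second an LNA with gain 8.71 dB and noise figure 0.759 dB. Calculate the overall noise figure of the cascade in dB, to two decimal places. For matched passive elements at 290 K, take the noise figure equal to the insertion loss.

Convert to linear (a loss of L dB is a gain of −L dB): F_i = 10^(NF_i/10), G_i = 10^(G_i,dB/10)
  Stage 1: F_1 = 10^(2.43/10) = 1.750, G_1 = 10^(−2.43/10) = 0.5715
  Stage 2: F_2 = 10^(0.759/10) = 1.191, G_2 = 10^(8.71/10) = 7.430
Friis cascade:
  F = 1.750 + (1.191 − 1)/0.5715 = 2.084
NF = 10 log₁₀(2.084) = 3.19 dB

3.19 dB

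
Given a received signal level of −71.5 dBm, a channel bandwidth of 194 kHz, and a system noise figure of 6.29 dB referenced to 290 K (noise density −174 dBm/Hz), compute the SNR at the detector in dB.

Noise floor: N = −174 + 10 log₁₀(B) + NF
10 log₁₀(1.94×10⁵) = 52.88 dB
N = −174 + 52.88 + 6.29 = −114.83 dBm
SNR = P_sig − N = −71.5 − (−114.83) = 43.33 dB → 43.3 dB

43.3 dB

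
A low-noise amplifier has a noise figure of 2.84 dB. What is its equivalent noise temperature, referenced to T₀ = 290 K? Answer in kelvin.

268 K

F = 10^(2.84/10) = 1.92309
T_e = (F − 1)·T₀ = (1.92309 − 1) × 290 = 268 K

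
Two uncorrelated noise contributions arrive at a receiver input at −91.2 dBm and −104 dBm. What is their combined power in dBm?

Convert to linear, add, convert back:
P₁ = 7.59×10⁻¹³ W, P₂ = 3.98×10⁻¹⁴ W
P_tot = 7.98×10⁻¹³ W → 10 log₁₀(P_tot / 10⁻³) = −91.0 dBm

−91.0 dBm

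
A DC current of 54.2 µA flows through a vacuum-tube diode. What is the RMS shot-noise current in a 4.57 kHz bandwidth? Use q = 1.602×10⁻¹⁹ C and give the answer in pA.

I_n = √(2qI·B)
2qI·B = 2 × 1.602×10⁻¹⁹ × 5.42×10⁻⁵ × 4.57×10³ = 7.94×10⁻²⁰ A²
I_n = √(7.94×10⁻²⁰) = 2.82×10⁻¹⁰ A = 282 pA

282 pA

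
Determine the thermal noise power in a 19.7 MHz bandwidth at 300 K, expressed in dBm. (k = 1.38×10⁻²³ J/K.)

−100.9 dBm

P_n = kTB = 1.38×10⁻²³ × 300 × 1.97×10⁷ = 8.16×10⁻¹⁴ W
In dBm: 10 log₁₀(8.16×10⁻¹⁴ / 10⁻³) = −100.9 dBm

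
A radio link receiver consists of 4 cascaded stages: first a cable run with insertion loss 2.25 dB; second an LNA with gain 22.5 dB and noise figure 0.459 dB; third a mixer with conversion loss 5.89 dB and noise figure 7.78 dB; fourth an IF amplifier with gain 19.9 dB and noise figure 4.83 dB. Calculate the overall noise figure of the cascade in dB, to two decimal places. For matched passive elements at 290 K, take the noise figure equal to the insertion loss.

2.98 dB

Convert to linear (a loss of L dB is a gain of −L dB): F_i = 10^(NF_i/10), G_i = 10^(G_i,dB/10)
  Stage 1: F_1 = 10^(2.25/10) = 1.679, G_1 = 10^(−2.25/10) = 0.5957
  Stage 2: F_2 = 10^(0.459/10) = 1.111, G_2 = 10^(22.5/10) = 177.8
  Stage 3: F_3 = 10^(7.78/10) = 5.998, G_3 = 10^(−5.89/10) = 0.2576
  Stage 4: F_4 = 10^(4.83/10) = 3.041, G_4 = 10^(19.9/10) = 97.72
Friis cascade:
  F = 1.679 + (1.111 − 1)/0.5957 + (5.998 − 1)/105.9 + (3.041 − 1)/27.29 = 1.988
NF = 10 log₁₀(1.988) = 2.98 dB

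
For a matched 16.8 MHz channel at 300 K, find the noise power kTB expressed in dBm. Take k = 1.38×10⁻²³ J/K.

−101.6 dBm

P_n = kTB = 1.38×10⁻²³ × 300 × 1.68×10⁷ = 6.96×10⁻¹⁴ W
In dBm: 10 log₁₀(6.96×10⁻¹⁴ / 10⁻³) = −101.6 dBm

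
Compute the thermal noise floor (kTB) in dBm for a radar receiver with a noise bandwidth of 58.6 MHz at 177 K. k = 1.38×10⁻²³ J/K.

P_n = kTB = 1.38×10⁻²³ × 177 × 5.86×10⁷ = 1.43×10⁻¹³ W
In dBm: 10 log₁₀(1.43×10⁻¹³ / 10⁻³) = −98.4 dBm

−98.4 dBm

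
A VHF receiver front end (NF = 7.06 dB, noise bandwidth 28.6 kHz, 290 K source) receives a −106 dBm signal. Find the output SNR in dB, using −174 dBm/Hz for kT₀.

Noise floor: N = −174 + 10 log₁₀(B) + NF
10 log₁₀(2.86×10⁴) = 44.56 dB
N = −174 + 44.56 + 7.06 = −122.38 dBm
SNR = P_sig − N = −106 − (−122.38) = 16.38 dB → 16.4 dB

16.4 dB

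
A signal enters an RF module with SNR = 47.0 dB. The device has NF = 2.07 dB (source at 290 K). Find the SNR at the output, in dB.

44.93 dB

By definition F = SNR_in/SNR_out, so in dB: SNR_out = SNR_in − NF
SNR_out = 47.0 − 2.07 = 44.93 dB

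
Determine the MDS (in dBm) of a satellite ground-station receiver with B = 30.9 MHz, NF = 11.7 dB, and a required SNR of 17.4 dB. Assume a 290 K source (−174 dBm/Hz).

Sensitivity = −174 + 10 log₁₀(B) + NF + SNR_min
= −174 + 74.9 + 11.7 + 17.4
= −70.0 dBm → −70.0 dBm

−70.0 dBm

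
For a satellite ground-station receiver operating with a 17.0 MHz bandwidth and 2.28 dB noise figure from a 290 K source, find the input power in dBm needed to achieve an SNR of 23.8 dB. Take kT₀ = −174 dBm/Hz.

Sensitivity = −174 + 10 log₁₀(B) + NF + SNR_min
= −174 + 72.3 + 2.28 + 23.8
= −75.62 dBm → −75.6 dBm

−75.6 dBm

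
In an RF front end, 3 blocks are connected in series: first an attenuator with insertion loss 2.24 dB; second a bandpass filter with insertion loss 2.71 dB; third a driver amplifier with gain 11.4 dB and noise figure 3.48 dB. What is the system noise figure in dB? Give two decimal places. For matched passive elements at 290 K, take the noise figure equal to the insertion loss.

Convert to linear (a loss of L dB is a gain of −L dB): F_i = 10^(NF_i/10), G_i = 10^(G_i,dB/10)
  Stage 1: F_1 = 10^(2.24/10) = 1.675, G_1 = 10^(−2.24/10) = 0.5970
  Stage 2: F_2 = 10^(2.71/10) = 1.866, G_2 = 10^(−2.71/10) = 0.5358
  Stage 3: F_3 = 10^(3.48/10) = 2.228, G_3 = 10^(11.4/10) = 13.80
Friis cascade:
  F = 1.675 + (1.866 − 1)/0.5970 + (2.228 − 1)/0.3199 = 6.966
NF = 10 log₁₀(6.966) = 8.43 dB

8.43 dB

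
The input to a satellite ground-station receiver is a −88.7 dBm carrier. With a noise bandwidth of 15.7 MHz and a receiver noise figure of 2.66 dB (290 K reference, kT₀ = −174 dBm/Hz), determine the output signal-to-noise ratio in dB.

Noise floor: N = −174 + 10 log₁₀(B) + NF
10 log₁₀(1.57×10⁷) = 71.96 dB
N = −174 + 71.96 + 2.66 = −99.38 dBm
SNR = P_sig − N = −88.7 − (−99.38) = 10.68 dB → 10.7 dB

10.7 dB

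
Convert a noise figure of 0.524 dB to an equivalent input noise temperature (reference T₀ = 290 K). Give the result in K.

37.2 K

F = 10^(0.524/10) = 1.12824
T_e = (F − 1)·T₀ = (1.12824 − 1) × 290 = 37.2 K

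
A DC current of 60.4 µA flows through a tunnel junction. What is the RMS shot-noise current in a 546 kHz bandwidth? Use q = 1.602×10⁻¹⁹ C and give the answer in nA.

I_n = √(2qI·B)
2qI·B = 2 × 1.602×10⁻¹⁹ × 6.04×10⁻⁵ × 5.46×10⁵ = 1.06×10⁻¹⁷ A²
I_n = √(1.06×10⁻¹⁷) = 3.25×10⁻⁹ A = 3.25 nA

3.25 nA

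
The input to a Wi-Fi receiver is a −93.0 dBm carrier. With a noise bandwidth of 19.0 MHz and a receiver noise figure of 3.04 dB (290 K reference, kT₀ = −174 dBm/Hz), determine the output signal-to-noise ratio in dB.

5.2 dB

Noise floor: N = −174 + 10 log₁₀(B) + NF
10 log₁₀(1.90×10⁷) = 72.79 dB
N = −174 + 72.79 + 3.04 = −98.17 dBm
SNR = P_sig − N = −93.0 − (−98.17) = 5.17 dB → 5.2 dB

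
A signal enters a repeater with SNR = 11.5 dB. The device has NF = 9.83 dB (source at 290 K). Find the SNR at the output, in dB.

By definition F = SNR_in/SNR_out, so in dB: SNR_out = SNR_in − NF
SNR_out = 11.5 − 9.83 = 1.67 dB

1.67 dB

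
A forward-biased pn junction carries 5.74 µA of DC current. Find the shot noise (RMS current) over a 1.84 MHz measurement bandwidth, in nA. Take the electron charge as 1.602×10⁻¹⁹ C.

I_n = √(2qI·B)
2qI·B = 2 × 1.602×10⁻¹⁹ × 5.74×10⁻⁶ × 1.84×10⁶ = 3.38×10⁻¹⁸ A²
I_n = √(3.38×10⁻¹⁸) = 1.84×10⁻⁹ A = 1.84 nA

1.84 nA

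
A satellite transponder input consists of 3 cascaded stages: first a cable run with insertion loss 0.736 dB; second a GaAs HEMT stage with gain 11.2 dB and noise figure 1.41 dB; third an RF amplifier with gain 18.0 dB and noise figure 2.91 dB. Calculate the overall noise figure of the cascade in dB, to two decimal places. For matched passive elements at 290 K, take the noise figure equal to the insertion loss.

2.37 dB

Convert to linear (a loss of L dB is a gain of −L dB): F_i = 10^(NF_i/10), G_i = 10^(G_i,dB/10)
  Stage 1: F_1 = 10^(0.736/10) = 1.185, G_1 = 10^(−0.736/10) = 0.8441
  Stage 2: F_2 = 10^(1.41/10) = 1.384, G_2 = 10^(11.2/10) = 13.18
  Stage 3: F_3 = 10^(2.91/10) = 1.954, G_3 = 10^(18.0/10) = 63.10
Friis cascade:
  F = 1.185 + (1.384 − 1)/0.8441 + (1.954 − 1)/11.13 = 1.725
NF = 10 log₁₀(1.725) = 2.37 dB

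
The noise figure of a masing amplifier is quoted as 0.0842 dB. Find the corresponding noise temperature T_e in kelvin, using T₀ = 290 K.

5.68 K

F = 10^(0.0842/10) = 1.01958
T_e = (F − 1)·T₀ = (1.01958 − 1) × 290 = 5.68 K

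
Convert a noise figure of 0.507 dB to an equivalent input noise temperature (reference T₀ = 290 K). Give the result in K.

35.9 K

F = 10^(0.507/10) = 1.12383
T_e = (F − 1)·T₀ = (1.12383 − 1) × 290 = 35.9 K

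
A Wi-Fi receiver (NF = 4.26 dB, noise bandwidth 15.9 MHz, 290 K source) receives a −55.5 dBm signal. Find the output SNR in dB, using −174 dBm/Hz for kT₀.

Noise floor: N = −174 + 10 log₁₀(B) + NF
10 log₁₀(1.59×10⁷) = 72.01 dB
N = −174 + 72.01 + 4.26 = −97.73 dBm
SNR = P_sig − N = −55.5 − (−97.73) = 42.23 dB → 42.2 dB

42.2 dB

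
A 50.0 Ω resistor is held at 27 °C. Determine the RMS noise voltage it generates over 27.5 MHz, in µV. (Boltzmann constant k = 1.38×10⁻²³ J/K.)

4.77 µV

T = 27 °C + 273.15 = 300.15 K
V_n = √(4kTRB)
4kTRB = 4 × 1.38×10⁻²³ × 300.15 × 5.00×10¹ × 2.75×10⁷ = 2.28×10⁻¹¹ V²
V_n = √(2.28×10⁻¹¹) = 4.77×10⁻⁶ V = 4.77 µV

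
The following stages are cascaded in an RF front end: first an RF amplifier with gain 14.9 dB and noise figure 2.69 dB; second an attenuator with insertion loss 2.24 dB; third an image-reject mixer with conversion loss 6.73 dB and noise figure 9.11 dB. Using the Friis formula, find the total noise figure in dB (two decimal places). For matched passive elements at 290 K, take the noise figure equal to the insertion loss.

3.55 dB

Convert to linear (a loss of L dB is a gain of −L dB): F_i = 10^(NF_i/10), G_i = 10^(G_i,dB/10)
  Stage 1: F_1 = 10^(2.69/10) = 1.858, G_1 = 10^(14.9/10) = 30.90
  Stage 2: F_2 = 10^(2.24/10) = 1.675, G_2 = 10^(−2.24/10) = 0.5970
  Stage 3: F_3 = 10^(9.11/10) = 8.147, G_3 = 10^(−6.73/10) = 0.2123
Friis cascade:
  F = 1.858 + (1.675 − 1)/30.90 + (8.147 − 1)/18.45 = 2.267
NF = 10 log₁₀(2.267) = 3.55 dB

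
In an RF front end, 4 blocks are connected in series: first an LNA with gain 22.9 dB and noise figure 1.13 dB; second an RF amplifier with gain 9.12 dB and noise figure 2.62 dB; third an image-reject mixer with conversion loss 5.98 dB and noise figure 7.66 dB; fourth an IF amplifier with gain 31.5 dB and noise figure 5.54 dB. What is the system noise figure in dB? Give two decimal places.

Convert to linear (a loss of L dB is a gain of −L dB): F_i = 10^(NF_i/10), G_i = 10^(G_i,dB/10)
  Stage 1: F_1 = 10^(1.13/10) = 1.297, G_1 = 10^(22.9/10) = 195.0
  Stage 2: F_2 = 10^(2.62/10) = 1.828, G_2 = 10^(9.12/10) = 8.166
  Stage 3: F_3 = 10^(7.66/10) = 5.834, G_3 = 10^(−5.98/10) = 0.2523
  Stage 4: F_4 = 10^(5.54/10) = 3.581, G_4 = 10^(31.5/10) = 1413
Friis cascade:
  F = 1.297 + (1.828 − 1)/195.0 + (5.834 − 1)/1592 + (3.581 − 1)/401.8 = 1.311
NF = 10 log₁₀(1.311) = 1.18 dB

1.18 dB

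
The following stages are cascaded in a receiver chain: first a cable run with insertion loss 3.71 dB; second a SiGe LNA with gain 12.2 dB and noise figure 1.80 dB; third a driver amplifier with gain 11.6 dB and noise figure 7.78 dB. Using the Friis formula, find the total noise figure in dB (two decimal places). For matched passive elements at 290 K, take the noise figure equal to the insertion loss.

Convert to linear (a loss of L dB is a gain of −L dB): F_i = 10^(NF_i/10), G_i = 10^(G_i,dB/10)
  Stage 1: F_1 = 10^(3.71/10) = 2.350, G_1 = 10^(−3.71/10) = 0.4256
  Stage 2: F_2 = 10^(1.80/10) = 1.514, G_2 = 10^(12.2/10) = 16.60
  Stage 3: F_3 = 10^(7.78/10) = 5.998, G_3 = 10^(11.6/10) = 14.45
Friis cascade:
  F = 2.350 + (1.514 − 1)/0.4256 + (5.998 − 1)/7.063 = 4.264
NF = 10 log₁₀(4.264) = 6.30 dB

6.30 dB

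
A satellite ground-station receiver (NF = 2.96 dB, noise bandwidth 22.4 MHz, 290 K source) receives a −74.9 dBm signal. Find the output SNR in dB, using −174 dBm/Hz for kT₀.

22.6 dB

Noise floor: N = −174 + 10 log₁₀(B) + NF
10 log₁₀(2.24×10⁷) = 73.5 dB
N = −174 + 73.5 + 2.96 = −97.54 dBm
SNR = P_sig − N = −74.9 − (−97.54) = 22.64 dB → 22.6 dB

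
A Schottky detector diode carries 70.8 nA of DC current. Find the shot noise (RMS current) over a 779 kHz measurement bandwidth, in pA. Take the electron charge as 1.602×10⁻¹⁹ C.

I_n = √(2qI·B)
2qI·B = 2 × 1.602×10⁻¹⁹ × 7.08×10⁻⁸ × 7.79×10⁵ = 1.77×10⁻²⁰ A²
I_n = √(1.77×10⁻²⁰) = 1.33×10⁻¹⁰ A = 133 pA

133 pA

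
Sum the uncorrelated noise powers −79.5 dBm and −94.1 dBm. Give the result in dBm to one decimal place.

Convert to linear, add, convert back:
P₁ = 1.12×10⁻¹¹ W, P₂ = 3.89×10⁻¹³ W
P_tot = 1.16×10⁻¹¹ W → 10 log₁₀(P_tot / 10⁻³) = −79.4 dBm

−79.4 dBm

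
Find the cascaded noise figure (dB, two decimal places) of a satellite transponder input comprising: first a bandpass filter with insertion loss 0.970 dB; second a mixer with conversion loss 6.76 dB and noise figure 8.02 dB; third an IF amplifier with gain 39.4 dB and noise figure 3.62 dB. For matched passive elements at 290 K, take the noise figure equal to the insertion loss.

Convert to linear (a loss of L dB is a gain of −L dB): F_i = 10^(NF_i/10), G_i = 10^(G_i,dB/10)
  Stage 1: F_1 = 10^(0.970/10) = 1.250, G_1 = 10^(−0.970/10) = 0.7998
  Stage 2: F_2 = 10^(8.02/10) = 6.339, G_2 = 10^(−6.76/10) = 0.2109
  Stage 3: F_3 = 10^(3.62/10) = 2.301, G_3 = 10^(39.4/10) = 8710
Friis cascade:
  F = 1.250 + (6.339 − 1)/0.7998 + (2.301 − 1)/0.1687 = 15.64
NF = 10 log₁₀(15.64) = 11.94 dB

11.94 dB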